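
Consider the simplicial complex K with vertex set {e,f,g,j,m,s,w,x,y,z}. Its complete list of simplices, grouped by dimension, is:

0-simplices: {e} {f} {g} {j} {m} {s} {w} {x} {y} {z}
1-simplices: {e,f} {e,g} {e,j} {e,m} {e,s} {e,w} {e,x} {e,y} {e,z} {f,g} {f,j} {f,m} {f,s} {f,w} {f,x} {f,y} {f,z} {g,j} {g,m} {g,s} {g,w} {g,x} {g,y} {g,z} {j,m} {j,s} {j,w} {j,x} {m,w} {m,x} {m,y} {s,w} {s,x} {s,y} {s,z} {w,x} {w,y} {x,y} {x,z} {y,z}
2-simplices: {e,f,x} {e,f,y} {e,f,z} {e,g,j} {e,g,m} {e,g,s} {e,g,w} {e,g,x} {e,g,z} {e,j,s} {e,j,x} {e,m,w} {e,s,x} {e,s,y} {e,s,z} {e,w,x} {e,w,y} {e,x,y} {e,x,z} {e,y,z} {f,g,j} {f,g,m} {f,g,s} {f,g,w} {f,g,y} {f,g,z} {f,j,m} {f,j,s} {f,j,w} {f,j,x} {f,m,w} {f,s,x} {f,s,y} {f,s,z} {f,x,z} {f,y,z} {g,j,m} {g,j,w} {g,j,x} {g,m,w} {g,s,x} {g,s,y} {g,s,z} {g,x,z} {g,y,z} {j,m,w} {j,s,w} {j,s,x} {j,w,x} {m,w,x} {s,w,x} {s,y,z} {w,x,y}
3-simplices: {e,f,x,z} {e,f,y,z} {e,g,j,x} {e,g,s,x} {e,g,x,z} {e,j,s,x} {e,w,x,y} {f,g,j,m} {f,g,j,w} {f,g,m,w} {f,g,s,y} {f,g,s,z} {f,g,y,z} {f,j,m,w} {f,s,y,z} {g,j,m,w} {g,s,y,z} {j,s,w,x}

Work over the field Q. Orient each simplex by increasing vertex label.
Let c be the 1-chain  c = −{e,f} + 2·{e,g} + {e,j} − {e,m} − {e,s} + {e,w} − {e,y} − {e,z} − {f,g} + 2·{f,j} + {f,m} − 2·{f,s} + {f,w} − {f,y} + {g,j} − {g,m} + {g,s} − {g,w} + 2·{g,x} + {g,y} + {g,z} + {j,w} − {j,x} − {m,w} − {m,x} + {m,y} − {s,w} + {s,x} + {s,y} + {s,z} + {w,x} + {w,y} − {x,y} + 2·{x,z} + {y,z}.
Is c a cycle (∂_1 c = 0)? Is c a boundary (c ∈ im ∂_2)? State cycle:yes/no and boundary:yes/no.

cycle:no boundary:no

n_0=10 n_1=40 n_2=53 n_3=18  [Q]
∂1: piv[ef,eg,ej,em,es,ew,ex,ey,ez] rk=9  ker:fg,fj,fm,fs,fw,fx,fy,fz,gj,gm,gs,gw,gx,gy,gz,jm,js,jw,jx,mw,mx,my,sw,sx,sy,sz,wx,wy,xy,xz,yz
∂2: piv[efx,efy,efz,egj,egm,egs,egw,egx,egz,ejs,ejx,emw,esx,esy,esz,ewx,ewy,exy,exz,eyz,fgj,fgm,fgs,fgw,fgy,fgz,fjm,fjw,jsw,mwx] rk=30  ker:fjs,fjx,fmw,fsx,fsy,fsz,fxz,fyz,gjm,gjw,gjx,gmw,gsx,gsy,gsz,gxz,gyz,jmw,jsx,jwx,swx,syz,wxy
∂3: piv[efxz,efyz,egjx,egsx,egxz,ejsx,ewxy,fgjm,fgjw,fgmw,fgsy,fgsz,fgyz,fjmw,fsyz,jswx] rk=16  ker:gjmw,gsyz
∂1c = {e} − {f} − 3·{g} + 4·{j} − 4·{s} − 2·{w} + {x} + 4·{z}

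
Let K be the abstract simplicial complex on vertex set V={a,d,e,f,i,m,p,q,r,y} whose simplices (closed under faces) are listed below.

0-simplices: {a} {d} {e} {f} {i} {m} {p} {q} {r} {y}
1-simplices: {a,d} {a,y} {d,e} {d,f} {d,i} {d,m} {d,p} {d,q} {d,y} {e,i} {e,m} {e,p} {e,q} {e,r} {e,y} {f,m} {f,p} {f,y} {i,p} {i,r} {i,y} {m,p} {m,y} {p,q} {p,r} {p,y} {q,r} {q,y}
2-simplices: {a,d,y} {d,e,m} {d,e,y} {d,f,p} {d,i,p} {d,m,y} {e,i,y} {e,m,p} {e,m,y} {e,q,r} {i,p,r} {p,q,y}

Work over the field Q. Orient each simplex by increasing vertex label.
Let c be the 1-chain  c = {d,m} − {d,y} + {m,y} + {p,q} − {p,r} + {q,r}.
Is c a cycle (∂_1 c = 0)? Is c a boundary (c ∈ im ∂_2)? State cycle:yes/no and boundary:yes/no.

cycle:yes boundary:no

n_0=10 n_1=28 n_2=12  [Q]
∂1: piv[ad,ay,de,df,di,dm,dp,dq,er] rk=9  ker:dy,ei,em,ep,eq,ey,fm,fp,fy,ip,ir,iy,mp,my,pq,pr,py,qr,qy
∂2: piv[ady,dem,dey,dfp,dip,dmy,eiy,emp,eqr,ipr,pqy] rk=11  ker:emy
∂1c = 0
c vs im∂2: residual ≠ 0 ⇒ not boundary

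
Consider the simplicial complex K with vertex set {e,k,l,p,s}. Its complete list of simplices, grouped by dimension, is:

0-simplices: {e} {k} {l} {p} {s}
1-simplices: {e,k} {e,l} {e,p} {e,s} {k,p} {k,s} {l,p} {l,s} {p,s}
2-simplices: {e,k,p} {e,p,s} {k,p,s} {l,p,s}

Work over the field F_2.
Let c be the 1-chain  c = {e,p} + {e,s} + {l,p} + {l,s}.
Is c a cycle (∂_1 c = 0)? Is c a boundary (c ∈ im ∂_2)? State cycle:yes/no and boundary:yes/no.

n_0=5 n_1=9 n_2=4  [Z2]
∂1: piv[ek,el,ep,es] rk=4  ker:kp,ks,lp,ls,ps
∂2: piv[ekp,eps,kps,lps] rk=4
∂1c = 0
c vs im∂2: reduces to 0 ⇒ boundary

cycle:yes boundary:yes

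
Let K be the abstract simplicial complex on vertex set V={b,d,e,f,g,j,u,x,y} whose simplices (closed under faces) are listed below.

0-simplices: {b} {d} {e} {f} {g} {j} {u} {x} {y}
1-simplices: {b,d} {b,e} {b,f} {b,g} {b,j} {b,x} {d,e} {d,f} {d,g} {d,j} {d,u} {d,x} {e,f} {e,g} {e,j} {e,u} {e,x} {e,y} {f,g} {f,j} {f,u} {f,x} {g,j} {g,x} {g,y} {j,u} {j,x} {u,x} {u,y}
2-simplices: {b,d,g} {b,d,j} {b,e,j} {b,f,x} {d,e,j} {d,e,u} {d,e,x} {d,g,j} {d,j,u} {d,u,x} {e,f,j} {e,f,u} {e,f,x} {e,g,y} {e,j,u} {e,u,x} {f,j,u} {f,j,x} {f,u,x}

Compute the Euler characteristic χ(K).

χ(K)=-1

n_0=9 n_1=29 n_2=19
χ=+9−29+19=-1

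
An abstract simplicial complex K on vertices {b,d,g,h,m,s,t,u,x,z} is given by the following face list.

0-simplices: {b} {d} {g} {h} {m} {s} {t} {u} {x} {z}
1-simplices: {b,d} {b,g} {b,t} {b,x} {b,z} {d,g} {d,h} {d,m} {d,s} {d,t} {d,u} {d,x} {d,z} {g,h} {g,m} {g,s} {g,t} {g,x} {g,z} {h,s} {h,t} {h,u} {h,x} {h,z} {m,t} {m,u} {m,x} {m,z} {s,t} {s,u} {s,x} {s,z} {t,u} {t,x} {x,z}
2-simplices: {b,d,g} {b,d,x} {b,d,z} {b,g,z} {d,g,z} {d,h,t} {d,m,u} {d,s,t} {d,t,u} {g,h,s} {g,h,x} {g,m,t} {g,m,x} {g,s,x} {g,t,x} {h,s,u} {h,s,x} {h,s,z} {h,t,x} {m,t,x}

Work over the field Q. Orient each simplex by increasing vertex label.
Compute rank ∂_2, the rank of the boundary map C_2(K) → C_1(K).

n_0=10 n_1=35 n_2=20  [Q]
∂1: piv[bd,bg,bt,bx,bz,dh,dm,ds,du] rk=9  ker:dg,dt,dx,dz,gh,gm,gs,gt,gx,gz,hs,ht,hu,hx,hz,mt,mu,mx,mz,st,su,sx,sz,tu,tx,xz
∂2: piv[bdg,bdx,bdz,bgz,dht,dmu,dst,dtu,ghs,ghx,gmt,gmx,gsx,gtx,hsu,hsz,htx] rk=17  ker:dgz,hsx,mtx
rk∂_2=17

rank∂_2=17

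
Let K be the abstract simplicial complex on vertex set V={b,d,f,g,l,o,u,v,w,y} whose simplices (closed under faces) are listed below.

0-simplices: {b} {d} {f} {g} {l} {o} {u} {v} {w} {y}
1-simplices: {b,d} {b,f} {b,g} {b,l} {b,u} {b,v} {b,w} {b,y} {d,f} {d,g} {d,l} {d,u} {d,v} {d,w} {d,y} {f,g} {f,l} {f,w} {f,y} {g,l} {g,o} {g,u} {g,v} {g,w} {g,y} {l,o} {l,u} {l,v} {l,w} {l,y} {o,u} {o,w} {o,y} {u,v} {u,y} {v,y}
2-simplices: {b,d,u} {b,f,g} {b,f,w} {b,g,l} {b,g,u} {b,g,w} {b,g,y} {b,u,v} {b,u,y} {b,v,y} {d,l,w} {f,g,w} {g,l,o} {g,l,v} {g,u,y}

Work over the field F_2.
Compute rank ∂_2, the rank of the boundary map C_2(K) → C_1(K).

rank∂_2=13

n_0=10 n_1=36 n_2=15  [Z2]
∂1: piv[bd,bf,bg,bl,bu,bv,bw,by,go] rk=9  ker:df,dg,dl,du,dv,dw,dy,fg,fl,fw,fy,gl,gu,gv,gw,gy,lo,lu,lv,lw,ly,ou,ow,oy,uv,uy,vy
∂2: piv[bdu,bfg,bfw,bgl,bgu,bgw,bgy,buv,buy,bvy,dlw,glo,glv] rk=13  ker:fgw,guy
rk∂_2=13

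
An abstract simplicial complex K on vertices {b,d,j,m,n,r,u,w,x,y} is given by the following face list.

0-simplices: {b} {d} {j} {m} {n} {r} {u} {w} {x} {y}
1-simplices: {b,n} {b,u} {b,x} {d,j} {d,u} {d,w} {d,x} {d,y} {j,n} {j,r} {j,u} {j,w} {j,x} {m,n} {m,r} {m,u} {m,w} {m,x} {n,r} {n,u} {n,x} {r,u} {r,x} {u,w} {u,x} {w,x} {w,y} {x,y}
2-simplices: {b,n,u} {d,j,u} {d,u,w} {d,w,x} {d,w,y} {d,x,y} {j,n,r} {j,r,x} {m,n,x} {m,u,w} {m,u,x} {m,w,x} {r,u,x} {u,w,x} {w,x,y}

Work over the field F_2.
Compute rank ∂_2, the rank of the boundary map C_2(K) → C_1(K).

rank∂_2=13

n_0=10 n_1=28 n_2=15  [Z2]
∂1: piv[bn,bu,bx,dj,du,dw,dy,jr,mn] rk=9  ker:dx,jn,ju,jw,jx,mr,mu,mw,mx,nr,nu,nx,ru,rx,uw,ux,wx,wy,xy
∂2: piv[bnu,dju,duw,dwx,dwy,dxy,jnr,jrx,mnx,muw,mux,mwx,rux] rk=13  ker:uwx,wxy
rk∂_2=13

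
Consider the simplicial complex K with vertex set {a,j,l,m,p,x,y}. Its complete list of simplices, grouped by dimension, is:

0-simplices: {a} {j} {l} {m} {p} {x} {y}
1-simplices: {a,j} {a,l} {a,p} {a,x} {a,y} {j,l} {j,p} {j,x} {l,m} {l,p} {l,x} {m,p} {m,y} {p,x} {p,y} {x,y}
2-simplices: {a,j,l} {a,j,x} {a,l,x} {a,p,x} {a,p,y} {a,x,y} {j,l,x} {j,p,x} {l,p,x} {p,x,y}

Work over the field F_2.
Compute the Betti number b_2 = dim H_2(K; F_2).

n_0=7 n_1=16 n_2=10  [Z2]
∂1: piv[aj,al,ap,ax,ay,lm] rk=6  ker:jl,jp,jx,lp,lx,mp,my,px,py,xy
∂2: piv[ajl,ajx,alx,apx,apy,axy,jpx,lpx] rk=8  ker:jlx,pxy
b_2=(10−8)−0=2

b_2=2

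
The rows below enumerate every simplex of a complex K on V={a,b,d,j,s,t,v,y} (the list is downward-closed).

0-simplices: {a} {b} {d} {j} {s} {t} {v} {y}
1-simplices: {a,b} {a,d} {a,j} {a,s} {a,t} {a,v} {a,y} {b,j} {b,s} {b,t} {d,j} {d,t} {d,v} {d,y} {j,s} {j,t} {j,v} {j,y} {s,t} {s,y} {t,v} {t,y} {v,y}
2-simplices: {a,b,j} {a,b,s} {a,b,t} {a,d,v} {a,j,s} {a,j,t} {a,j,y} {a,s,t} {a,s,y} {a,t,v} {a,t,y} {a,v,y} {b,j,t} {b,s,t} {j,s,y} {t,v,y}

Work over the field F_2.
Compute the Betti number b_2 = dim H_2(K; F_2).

n_0=8 n_1=23 n_2=16  [Z2]
∂1: piv[ab,ad,aj,as,at,av,ay] rk=7  ker:bj,bs,bt,dj,dt,dv,dy,js,jt,jv,jy,st,sy,tv,ty,vy
∂2: piv[abj,abs,abt,adv,ajs,ajt,ajy,ast,asy,atv,aty,avy] rk=12  ker:bjt,bst,jsy,tvy
b_2=(16−12)−0=4

b_2=4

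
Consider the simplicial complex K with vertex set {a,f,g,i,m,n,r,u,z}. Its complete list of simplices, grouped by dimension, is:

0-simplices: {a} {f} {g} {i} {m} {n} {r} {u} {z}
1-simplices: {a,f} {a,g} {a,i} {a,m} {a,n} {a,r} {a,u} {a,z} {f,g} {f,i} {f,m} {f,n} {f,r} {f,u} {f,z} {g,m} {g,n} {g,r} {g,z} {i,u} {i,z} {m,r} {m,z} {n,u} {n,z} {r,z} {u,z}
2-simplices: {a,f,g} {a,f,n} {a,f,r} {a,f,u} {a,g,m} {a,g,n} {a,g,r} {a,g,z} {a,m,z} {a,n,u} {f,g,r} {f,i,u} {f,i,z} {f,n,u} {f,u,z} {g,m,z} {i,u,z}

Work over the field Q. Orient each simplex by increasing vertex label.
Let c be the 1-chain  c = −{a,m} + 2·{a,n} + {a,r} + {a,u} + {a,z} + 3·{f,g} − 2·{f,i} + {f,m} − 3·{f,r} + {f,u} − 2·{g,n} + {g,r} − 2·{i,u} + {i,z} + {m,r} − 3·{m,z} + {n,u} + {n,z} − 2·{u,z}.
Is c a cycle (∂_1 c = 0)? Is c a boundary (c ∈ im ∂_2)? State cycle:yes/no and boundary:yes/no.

cycle:no boundary:no

n_0=9 n_1=27 n_2=17  [Q]
∂1: piv[af,ag,ai,am,an,ar,au,az] rk=8  ker:fg,fi,fm,fn,fr,fu,fz,gm,gn,gr,gz,iu,iz,mr,mz,nu,nz,rz,uz
∂2: piv[afg,afn,afr,afu,agm,agn,agr,agz,amz,anu,fiu,fiz,fuz] rk=13  ker:fgr,fnu,gmz,iuz
∂1c = −4·{a} + 4·{g} − {i} + 2·{m} − 2·{n} + 3·{u} − 2·{z}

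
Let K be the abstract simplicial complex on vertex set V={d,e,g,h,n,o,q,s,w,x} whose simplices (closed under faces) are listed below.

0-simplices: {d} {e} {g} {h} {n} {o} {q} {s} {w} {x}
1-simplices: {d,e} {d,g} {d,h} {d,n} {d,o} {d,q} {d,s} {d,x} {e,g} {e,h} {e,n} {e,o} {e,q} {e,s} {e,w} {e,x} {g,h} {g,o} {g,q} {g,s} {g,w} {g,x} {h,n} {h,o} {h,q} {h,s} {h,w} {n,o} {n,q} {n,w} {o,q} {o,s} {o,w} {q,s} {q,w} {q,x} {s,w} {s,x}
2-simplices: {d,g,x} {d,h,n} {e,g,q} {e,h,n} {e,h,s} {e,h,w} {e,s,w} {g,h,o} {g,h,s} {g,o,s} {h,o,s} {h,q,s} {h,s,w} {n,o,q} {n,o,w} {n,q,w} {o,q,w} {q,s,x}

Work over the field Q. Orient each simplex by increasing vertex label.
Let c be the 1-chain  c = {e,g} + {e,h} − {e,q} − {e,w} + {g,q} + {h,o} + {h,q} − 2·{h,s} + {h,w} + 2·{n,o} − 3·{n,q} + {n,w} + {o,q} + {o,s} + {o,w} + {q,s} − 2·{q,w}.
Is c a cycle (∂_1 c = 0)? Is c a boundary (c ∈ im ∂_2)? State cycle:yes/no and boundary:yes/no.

cycle:yes boundary:yes

n_0=10 n_1=38 n_2=18  [Q]
∂1: piv[de,dg,dh,dn,do,dq,ds,dx,ew] rk=9  ker:eg,eh,en,eo,eq,es,ex,gh,go,gq,gs,gw,gx,hn,ho,hq,hs,hw,no,nq,nw,oq,os,ow,qs,qw,qx,sw,sx
∂2: piv[dgx,dhn,egq,ehn,ehs,ehw,esw,gho,ghs,gos,hqs,noq,now,nqw,qsx] rk=15  ker:hos,hsw,oqw
∂1c = 0
c vs im∂2: reduces to 0 ⇒ boundary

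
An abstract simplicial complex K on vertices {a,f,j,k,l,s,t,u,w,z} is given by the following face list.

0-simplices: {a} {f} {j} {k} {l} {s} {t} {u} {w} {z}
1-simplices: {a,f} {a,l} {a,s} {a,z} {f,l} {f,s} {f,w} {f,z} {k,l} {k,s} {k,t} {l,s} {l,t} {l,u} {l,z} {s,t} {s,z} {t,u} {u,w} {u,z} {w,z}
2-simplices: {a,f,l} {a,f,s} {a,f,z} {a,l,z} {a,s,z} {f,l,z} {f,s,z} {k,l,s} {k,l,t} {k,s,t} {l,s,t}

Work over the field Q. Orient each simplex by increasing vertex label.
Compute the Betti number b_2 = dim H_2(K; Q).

n_0=10 n_1=21 n_2=11  [Q]
∂1: piv[af,al,as,az,fw,kl,kt,lu] rk=8  ker:fl,fs,fz,ks,ls,lt,lz,st,sz,tu,uw,uz,wz
∂2: piv[afl,afs,afz,alz,asz,kls,klt,kst] rk=8  ker:flz,fsz,lst
b_2=(11−8)−0=3

b_2=3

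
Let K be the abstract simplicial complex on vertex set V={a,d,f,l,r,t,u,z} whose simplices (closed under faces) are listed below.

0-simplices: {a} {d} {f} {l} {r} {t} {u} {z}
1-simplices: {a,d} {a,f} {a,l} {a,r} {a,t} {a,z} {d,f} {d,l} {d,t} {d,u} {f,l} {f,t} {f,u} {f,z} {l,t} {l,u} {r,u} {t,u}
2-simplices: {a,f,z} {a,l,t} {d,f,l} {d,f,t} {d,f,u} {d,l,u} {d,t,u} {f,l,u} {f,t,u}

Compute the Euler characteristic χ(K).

χ(K)=-1

n_0=8 n_1=18 n_2=9
χ=+8−18+9=-1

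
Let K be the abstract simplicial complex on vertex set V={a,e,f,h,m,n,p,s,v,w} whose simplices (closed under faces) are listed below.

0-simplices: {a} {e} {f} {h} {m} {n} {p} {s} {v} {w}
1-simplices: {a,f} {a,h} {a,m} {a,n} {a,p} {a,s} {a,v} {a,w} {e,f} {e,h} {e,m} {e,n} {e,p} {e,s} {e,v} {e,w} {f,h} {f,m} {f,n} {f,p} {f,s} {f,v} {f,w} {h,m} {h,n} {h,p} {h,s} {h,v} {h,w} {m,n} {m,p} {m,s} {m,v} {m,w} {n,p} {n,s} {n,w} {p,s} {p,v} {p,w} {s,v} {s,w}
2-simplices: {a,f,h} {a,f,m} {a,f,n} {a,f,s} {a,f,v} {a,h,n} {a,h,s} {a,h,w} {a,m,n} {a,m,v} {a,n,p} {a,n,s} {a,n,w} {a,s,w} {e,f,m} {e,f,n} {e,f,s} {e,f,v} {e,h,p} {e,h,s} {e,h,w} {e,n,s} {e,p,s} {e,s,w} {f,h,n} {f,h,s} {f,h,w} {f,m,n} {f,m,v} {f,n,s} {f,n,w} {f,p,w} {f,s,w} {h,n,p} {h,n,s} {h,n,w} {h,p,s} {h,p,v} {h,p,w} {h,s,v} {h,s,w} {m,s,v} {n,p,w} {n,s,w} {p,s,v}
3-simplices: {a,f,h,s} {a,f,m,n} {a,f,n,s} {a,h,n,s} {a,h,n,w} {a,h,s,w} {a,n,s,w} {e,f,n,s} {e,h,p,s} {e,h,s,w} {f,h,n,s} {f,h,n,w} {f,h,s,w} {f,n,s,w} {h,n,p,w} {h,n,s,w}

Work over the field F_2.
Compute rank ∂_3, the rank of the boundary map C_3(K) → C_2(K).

rank∂_3=14

n_0=10 n_1=42 n_2=45 n_3=16  [Z2]
∂1: piv[af,ah,am,an,ap,as,av,aw,ef] rk=9  ker:eh,em,en,ep,es,ev,ew,fh,fm,fn,fp,fs,fv,fw,hm,hn,hp,hs,hv,hw,mn,mp,ms,mv,mw,np,ns,nw,ps,pv,pw,sv,sw
∂2: piv[afh,afm,afn,afs,afv,ahn,ahs,ahw,amn,amv,anp,ans,anw,asw,efm,efn,efs,efv,ehp,ehs,ehw,eps,fhw,fpw,hnp,hpv,hpw,hsv,msv] rk=29  ker:ens,esw,fhn,fhs,fmn,fmv,fns,fnw,fsw,hns,hnw,hps,hsw,npw,nsw,psv
∂3: piv[afhs,afmn,afns,ahns,ahnw,ahsw,answ,efns,ehps,ehsw,fhns,fhnw,fhsw,hnpw] rk=14  ker:fnsw,hnsw
rk∂_3=14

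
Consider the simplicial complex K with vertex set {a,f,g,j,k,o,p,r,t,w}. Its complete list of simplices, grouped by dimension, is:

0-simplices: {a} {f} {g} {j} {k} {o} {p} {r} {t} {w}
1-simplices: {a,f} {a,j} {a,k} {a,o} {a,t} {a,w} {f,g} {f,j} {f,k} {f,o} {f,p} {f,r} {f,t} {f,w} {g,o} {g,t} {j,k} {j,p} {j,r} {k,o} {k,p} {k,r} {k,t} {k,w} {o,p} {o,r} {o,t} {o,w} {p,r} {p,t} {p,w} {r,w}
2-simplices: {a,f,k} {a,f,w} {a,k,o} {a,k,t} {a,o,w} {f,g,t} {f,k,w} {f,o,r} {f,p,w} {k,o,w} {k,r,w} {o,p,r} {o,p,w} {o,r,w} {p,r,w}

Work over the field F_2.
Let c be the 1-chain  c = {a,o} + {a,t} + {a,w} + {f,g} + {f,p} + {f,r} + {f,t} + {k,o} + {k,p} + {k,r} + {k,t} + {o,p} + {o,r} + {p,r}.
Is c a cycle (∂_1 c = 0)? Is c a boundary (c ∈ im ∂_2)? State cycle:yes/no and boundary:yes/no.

n_0=10 n_1=32 n_2=15  [Z2]
∂1: piv[af,aj,ak,ao,at,aw,fg,fp,fr] rk=9  ker:fj,fk,fo,ft,fw,go,gt,jk,jp,jr,ko,kp,kr,kt,kw,op,or,ot,ow,pr,pt,pw,rw
∂2: piv[afk,afw,ako,akt,aow,fgt,fkw,for,fpw,krw,opr,opw,orw] rk=13  ker:kow,prw
∂1c = {a} + {g} + {t} + {w}

cycle:no boundary:no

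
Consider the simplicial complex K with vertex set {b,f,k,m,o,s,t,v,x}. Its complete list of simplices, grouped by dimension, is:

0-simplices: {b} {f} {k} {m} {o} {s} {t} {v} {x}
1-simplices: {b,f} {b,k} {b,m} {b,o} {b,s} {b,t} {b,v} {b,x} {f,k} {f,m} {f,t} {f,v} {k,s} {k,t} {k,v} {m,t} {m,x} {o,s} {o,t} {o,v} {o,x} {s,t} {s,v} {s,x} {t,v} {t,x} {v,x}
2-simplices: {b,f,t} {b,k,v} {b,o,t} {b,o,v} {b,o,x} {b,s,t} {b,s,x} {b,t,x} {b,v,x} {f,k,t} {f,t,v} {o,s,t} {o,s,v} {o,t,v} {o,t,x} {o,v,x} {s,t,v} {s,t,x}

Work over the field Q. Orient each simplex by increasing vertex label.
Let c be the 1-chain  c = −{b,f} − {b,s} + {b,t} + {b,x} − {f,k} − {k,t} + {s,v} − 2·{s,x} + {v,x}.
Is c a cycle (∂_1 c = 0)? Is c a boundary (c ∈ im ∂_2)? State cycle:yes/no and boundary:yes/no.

n_0=9 n_1=27 n_2=18  [Q]
∂1: piv[bf,bk,bm,bo,bs,bt,bv,bx] rk=8  ker:fk,fm,ft,fv,ks,kt,kv,mt,mx,os,ot,ov,ox,st,sv,sx,tv,tx,vx
∂2: piv[bft,bkv,bot,bov,box,bst,bsx,btx,bvx,fkt,ftv,ost,osv,otv] rk=14  ker:otx,ovx,stv,stx
∂1c = 0
c vs im∂2: reduces to 0 ⇒ boundary

cycle:yes boundary:yes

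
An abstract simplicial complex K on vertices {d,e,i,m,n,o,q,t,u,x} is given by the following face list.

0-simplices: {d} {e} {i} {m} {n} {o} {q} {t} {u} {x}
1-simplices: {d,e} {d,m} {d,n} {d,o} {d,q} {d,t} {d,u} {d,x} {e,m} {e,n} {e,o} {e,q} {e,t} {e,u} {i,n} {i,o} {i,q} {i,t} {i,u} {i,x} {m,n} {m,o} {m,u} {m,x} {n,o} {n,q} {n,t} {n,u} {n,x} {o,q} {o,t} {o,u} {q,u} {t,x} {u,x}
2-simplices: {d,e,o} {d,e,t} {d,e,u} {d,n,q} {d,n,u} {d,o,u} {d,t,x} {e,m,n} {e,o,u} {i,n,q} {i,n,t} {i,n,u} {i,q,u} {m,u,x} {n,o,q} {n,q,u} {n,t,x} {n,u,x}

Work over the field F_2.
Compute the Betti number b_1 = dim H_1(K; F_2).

n_0=10 n_1=35 n_2=18  [Z2]
∂1: piv[de,dm,dn,do,dq,dt,du,dx,in] rk=9  ker:em,en,eo,eq,et,eu,io,iq,it,iu,ix,mn,mo,mu,mx,no,nq,nt,nu,nx,oq,ot,ou,qu,tx,ux
∂2: piv[deo,det,deu,dnq,dnu,dou,dtx,emn,inq,int,inu,iqu,mux,noq,ntx,nux] rk=16  ker:eou,nqu
b_1=(35−9)−16=10

b_1=10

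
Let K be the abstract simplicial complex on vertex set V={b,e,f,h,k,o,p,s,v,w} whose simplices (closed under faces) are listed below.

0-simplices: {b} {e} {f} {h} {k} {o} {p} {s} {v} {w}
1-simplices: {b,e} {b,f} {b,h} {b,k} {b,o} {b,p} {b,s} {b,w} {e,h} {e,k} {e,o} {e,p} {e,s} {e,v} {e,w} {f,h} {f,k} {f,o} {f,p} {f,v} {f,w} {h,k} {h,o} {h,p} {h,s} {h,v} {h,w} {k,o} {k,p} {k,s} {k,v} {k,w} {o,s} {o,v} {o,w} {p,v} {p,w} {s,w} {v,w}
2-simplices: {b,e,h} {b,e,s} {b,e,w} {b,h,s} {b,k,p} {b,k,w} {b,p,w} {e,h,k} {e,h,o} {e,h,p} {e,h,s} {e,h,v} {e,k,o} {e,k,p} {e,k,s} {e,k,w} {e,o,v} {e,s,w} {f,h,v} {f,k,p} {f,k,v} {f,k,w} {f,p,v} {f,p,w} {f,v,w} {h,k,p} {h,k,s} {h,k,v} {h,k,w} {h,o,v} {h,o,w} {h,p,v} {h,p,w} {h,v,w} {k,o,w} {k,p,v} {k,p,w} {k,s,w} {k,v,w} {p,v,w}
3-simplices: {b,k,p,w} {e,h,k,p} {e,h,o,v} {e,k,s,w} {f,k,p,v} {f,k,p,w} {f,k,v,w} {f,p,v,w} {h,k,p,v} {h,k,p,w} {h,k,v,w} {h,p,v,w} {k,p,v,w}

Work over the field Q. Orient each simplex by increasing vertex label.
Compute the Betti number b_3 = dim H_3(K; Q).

n_0=10 n_1=39 n_2=40 n_3=13  [Q]
∂1: piv[be,bf,bh,bk,bo,bp,bs,bw,ev] rk=9  ker:eh,ek,eo,ep,es,ew,fh,fk,fo,fp,fv,fw,hk,ho,hp,hs,hv,hw,ko,kp,ks,kv,kw,os,ov,ow,pv,pw,sw,vw
∂2: piv[beh,bes,bew,bhs,bkp,bkw,bpw,ehk,eho,ehp,ehv,eko,ekp,eks,ekw,eov,esw,fhv,fkp,fkv,fkw,fpv,fvw,hkv,hkw,how] rk=26  ker:ehs,fpw,hkp,hks,hov,hpv,hpw,hvw,kow,kpv,kpw,ksw,kvw,pvw
∂3: piv[bkpw,ehkp,ehov,eksw,fkpv,fkpw,fkvw,fpvw,hkpv,hkpw,hkvw] rk=11  ker:hpvw,kpvw
b_3=(13−11)−0=2

b_3=2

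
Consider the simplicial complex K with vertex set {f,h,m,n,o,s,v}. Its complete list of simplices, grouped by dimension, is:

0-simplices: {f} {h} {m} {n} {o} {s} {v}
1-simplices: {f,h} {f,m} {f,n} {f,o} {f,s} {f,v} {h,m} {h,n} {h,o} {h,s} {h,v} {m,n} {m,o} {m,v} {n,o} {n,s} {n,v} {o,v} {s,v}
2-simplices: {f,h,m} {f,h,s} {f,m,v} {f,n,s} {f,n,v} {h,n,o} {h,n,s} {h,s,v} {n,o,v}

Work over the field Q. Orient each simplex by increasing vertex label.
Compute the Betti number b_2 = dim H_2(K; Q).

n_0=7 n_1=19 n_2=9  [Q]
∂1: piv[fh,fm,fn,fo,fs,fv] rk=6  ker:hm,hn,ho,hs,hv,mn,mo,mv,no,ns,nv,ov,sv
∂2: piv[fhm,fhs,fmv,fns,fnv,hno,hns,hsv,nov] rk=9
b_2=(9−9)−0=0

b_2=0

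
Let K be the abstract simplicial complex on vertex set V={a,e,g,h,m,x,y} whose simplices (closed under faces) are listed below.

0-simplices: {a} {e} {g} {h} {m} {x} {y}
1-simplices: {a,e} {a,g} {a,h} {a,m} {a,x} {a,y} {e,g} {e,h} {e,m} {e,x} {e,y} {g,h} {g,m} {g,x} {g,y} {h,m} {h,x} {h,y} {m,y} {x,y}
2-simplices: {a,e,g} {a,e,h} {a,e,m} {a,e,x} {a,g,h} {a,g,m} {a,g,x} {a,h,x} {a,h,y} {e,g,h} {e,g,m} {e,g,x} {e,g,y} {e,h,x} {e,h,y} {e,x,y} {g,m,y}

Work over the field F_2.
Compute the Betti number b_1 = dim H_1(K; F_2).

b_1=1

n_0=7 n_1=20 n_2=17  [Z2]
∂1: piv[ae,ag,ah,am,ax,ay] rk=6  ker:eg,eh,em,ex,ey,gh,gm,gx,gy,hm,hx,hy,my,xy
∂2: piv[aeg,aeh,aem,aex,agh,agm,agx,ahx,ahy,egy,ehy,exy,gmy] rk=13  ker:egh,egm,egx,ehx
b_1=(20−6)−13=1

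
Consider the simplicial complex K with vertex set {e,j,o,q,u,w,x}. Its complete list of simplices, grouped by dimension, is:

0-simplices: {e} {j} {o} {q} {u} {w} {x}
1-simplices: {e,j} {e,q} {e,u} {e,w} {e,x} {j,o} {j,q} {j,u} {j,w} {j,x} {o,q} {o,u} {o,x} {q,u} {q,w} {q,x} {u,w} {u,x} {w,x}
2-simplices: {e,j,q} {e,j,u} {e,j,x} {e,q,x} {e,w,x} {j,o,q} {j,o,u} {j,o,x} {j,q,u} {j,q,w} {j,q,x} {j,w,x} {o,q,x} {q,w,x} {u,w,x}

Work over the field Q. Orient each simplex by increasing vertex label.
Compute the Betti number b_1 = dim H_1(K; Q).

b_1=1

n_0=7 n_1=19 n_2=15  [Q]
∂1: piv[ej,eq,eu,ew,ex,jo] rk=6  ker:jq,ju,jw,jx,oq,ou,ox,qu,qw,qx,uw,ux,wx
∂2: piv[ejq,eju,ejx,eqx,ewx,joq,jou,jox,jqu,jqw,jwx,uwx] rk=12  ker:jqx,oqx,qwx
b_1=(19−6)−12=1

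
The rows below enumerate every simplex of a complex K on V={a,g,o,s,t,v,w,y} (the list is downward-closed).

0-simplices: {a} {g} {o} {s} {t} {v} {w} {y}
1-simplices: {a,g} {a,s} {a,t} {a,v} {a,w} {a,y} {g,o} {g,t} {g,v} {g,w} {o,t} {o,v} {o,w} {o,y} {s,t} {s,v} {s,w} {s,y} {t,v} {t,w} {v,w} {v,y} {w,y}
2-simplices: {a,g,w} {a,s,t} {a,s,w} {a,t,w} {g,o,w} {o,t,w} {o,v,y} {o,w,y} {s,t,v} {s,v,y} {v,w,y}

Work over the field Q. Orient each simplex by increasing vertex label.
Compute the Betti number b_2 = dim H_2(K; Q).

b_2=0

n_0=8 n_1=23 n_2=11  [Q]
∂1: piv[ag,as,at,av,aw,ay,go] rk=7  ker:gt,gv,gw,ot,ov,ow,oy,st,sv,sw,sy,tv,tw,vw,vy,wy
∂2: piv[agw,ast,asw,atw,gow,otw,ovy,owy,stv,svy,vwy] rk=11
b_2=(11−11)−0=0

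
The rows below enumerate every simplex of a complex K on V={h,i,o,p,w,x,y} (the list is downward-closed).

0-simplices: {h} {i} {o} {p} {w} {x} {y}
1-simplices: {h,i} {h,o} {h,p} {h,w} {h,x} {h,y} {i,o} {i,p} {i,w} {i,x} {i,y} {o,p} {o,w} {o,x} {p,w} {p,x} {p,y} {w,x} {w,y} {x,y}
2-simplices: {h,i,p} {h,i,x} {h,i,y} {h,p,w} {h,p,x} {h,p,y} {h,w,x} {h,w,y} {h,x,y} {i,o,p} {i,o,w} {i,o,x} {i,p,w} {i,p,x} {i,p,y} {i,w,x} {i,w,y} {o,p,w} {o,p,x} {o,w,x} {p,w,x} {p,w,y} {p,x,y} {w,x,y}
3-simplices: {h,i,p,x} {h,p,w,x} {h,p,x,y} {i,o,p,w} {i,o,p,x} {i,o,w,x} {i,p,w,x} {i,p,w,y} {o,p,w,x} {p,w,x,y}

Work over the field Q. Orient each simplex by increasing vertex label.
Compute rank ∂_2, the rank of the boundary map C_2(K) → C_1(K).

n_0=7 n_1=20 n_2=24 n_3=10  [Q]
∂1: piv[hi,ho,hp,hw,hx,hy] rk=6  ker:io,ip,iw,ix,iy,op,ow,ox,pw,px,py,wx,wy,xy
∂2: piv[hip,hix,hiy,hpw,hpx,hpy,hwx,hwy,hxy,iop,iow,iox,ipw] rk=13  ker:ipx,ipy,iwx,iwy,opw,opx,owx,pwx,pwy,pxy,wxy
∂3: piv[hipx,hpwx,hpxy,iopw,iopx,iowx,ipwx,ipwy,pwxy] rk=9  ker:opwx
rk∂_2=13

rank∂_2=13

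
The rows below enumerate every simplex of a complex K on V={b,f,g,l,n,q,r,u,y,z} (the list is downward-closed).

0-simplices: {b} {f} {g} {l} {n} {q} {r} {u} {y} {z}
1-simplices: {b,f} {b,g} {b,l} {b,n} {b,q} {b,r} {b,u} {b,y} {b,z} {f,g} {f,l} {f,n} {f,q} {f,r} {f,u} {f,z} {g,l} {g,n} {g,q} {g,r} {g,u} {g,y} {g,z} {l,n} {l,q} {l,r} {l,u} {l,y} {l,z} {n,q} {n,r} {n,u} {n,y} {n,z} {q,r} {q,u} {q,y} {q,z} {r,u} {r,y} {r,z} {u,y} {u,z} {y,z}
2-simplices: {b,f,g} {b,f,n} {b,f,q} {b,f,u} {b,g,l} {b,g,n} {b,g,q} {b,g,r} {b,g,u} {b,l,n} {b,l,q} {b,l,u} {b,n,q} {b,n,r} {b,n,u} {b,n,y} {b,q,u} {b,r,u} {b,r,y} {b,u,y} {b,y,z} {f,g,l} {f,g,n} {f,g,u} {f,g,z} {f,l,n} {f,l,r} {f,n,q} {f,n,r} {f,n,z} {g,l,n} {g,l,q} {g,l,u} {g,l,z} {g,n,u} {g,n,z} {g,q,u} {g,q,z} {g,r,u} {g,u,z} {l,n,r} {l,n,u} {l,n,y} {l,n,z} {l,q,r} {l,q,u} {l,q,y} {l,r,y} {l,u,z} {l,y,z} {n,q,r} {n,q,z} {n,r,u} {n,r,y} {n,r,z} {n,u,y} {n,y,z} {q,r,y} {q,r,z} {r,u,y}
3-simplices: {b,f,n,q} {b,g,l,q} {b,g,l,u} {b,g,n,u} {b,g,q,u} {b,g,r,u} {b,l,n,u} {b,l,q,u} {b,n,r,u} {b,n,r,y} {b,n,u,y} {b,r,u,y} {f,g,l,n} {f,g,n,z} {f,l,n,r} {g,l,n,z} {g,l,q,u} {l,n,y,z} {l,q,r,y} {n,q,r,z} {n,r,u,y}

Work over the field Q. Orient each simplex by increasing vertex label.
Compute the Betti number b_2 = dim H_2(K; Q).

n_0=10 n_1=44 n_2=60 n_3=21  [Q]
∂1: piv[bf,bg,bl,bn,bq,br,bu,by,bz] rk=9  ker:fg,fl,fn,fq,fr,fu,fz,gl,gn,gq,gr,gu,gy,gz,ln,lq,lr,lu,ly,lz,nq,nr,nu,ny,nz,qr,qu,qy,qz,ru,ry,rz,uy,uz,yz
∂2: piv[bfg,bfn,bfq,bfu,bgl,bgn,bgq,bgr,bgu,bln,blq,blu,bnq,bnr,bnu,bny,bqu,bru,bry,buy,byz,fgl,fgz,flr,fnr,fnz,glz,gqz,guz,lny,lqr,lqy,lyz,nrz] rk=34  ker:fgn,fgu,fln,fnq,gln,glq,glu,gnu,gnz,gqu,gru,lnr,lnu,lnz,lqu,lry,luz,nqr,nqz,nru,nry,nuy,nyz,qry,qrz,ruy
∂3: piv[bfnq,bglq,bglu,bgnu,bgqu,bgru,blnu,blqu,bnru,bnry,bnuy,bruy,fgln,fgnz,flnr,glnz,lnyz,lqry,nqrz] rk=19  ker:glqu,nruy
b_2=(60−34)−19=7

b_2=7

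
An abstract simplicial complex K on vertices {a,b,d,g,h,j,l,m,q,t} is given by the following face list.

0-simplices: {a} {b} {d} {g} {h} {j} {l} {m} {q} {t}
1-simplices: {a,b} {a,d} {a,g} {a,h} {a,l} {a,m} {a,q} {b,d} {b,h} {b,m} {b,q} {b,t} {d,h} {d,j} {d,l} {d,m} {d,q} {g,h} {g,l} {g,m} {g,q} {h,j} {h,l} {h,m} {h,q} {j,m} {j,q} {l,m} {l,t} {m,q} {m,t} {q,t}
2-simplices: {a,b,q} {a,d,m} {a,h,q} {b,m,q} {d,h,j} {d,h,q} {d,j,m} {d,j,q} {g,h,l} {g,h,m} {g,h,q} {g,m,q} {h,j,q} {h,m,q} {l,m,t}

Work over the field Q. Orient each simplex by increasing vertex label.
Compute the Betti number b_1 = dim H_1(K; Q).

b_1=10

n_0=10 n_1=32 n_2=15  [Q]
∂1: piv[ab,ad,ag,ah,al,am,aq,bt,dj] rk=9  ker:bd,bh,bm,bq,dh,dl,dm,dq,gh,gl,gm,gq,hj,hl,hm,hq,jm,jq,lm,lt,mq,mt,qt
∂2: piv[abq,adm,ahq,bmq,dhj,dhq,djm,djq,ghl,ghm,ghq,gmq,lmt] rk=13  ker:hjq,hmq
b_1=(32−9)−13=10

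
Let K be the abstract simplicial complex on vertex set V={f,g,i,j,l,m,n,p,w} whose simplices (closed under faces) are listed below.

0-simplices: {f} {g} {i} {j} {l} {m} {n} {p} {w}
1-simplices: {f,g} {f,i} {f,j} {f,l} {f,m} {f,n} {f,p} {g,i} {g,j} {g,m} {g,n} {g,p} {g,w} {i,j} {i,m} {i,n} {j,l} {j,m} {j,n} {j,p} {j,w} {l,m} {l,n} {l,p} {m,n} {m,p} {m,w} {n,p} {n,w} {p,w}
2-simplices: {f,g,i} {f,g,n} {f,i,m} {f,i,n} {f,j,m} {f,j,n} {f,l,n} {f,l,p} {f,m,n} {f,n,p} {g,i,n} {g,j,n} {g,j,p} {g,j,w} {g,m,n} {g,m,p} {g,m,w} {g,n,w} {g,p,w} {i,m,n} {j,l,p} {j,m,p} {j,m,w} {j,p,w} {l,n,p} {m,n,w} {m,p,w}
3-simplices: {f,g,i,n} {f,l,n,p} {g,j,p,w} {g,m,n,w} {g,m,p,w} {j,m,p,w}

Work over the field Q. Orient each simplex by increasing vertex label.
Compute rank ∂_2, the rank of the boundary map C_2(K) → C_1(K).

n_0=9 n_1=30 n_2=27 n_3=6  [Q]
∂1: piv[fg,fi,fj,fl,fm,fn,fp,gw] rk=8  ker:gi,gj,gm,gn,gp,ij,im,in,jl,jm,jn,jp,jw,lm,ln,lp,mn,mp,mw,np,nw,pw
∂2: piv[fgi,fgn,fim,fin,fjm,fjn,fln,flp,fmn,fnp,gjn,gjp,gjw,gmn,gmp,gmw,gnw,gpw,jlp] rk=19  ker:gin,imn,jmp,jmw,jpw,lnp,mnw,mpw
∂3: piv[fgin,flnp,gjpw,gmnw,gmpw,jmpw] rk=6
rk∂_2=19

rank∂_2=19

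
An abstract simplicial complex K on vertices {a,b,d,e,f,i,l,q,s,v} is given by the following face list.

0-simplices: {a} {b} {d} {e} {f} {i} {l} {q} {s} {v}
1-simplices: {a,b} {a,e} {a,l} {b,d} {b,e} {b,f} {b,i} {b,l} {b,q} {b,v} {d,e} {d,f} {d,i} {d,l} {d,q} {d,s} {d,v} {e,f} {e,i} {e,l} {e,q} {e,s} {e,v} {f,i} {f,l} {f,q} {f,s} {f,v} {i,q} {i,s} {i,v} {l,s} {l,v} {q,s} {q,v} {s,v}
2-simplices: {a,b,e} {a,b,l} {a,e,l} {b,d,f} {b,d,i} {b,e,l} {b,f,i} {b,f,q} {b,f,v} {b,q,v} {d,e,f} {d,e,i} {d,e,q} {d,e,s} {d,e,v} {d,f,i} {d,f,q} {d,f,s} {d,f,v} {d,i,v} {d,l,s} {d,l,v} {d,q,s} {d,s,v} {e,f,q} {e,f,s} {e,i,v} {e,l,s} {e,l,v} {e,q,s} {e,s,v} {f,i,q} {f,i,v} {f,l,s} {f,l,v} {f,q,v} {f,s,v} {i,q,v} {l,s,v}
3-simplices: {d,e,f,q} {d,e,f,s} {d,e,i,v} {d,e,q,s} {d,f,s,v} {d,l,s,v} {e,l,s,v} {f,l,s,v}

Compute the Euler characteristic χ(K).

χ(K)=5

n_0=10 n_1=36 n_2=39 n_3=8
χ=+10−36+39−8=5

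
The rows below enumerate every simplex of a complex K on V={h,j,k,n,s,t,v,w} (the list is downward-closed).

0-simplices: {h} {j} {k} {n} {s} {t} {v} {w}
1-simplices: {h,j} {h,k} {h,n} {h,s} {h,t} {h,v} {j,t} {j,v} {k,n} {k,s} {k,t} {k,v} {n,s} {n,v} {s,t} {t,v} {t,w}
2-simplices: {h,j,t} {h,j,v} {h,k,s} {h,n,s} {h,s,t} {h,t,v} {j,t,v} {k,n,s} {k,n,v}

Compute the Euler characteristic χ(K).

χ(K)=0

n_0=8 n_1=17 n_2=9
χ=+8−17+9=0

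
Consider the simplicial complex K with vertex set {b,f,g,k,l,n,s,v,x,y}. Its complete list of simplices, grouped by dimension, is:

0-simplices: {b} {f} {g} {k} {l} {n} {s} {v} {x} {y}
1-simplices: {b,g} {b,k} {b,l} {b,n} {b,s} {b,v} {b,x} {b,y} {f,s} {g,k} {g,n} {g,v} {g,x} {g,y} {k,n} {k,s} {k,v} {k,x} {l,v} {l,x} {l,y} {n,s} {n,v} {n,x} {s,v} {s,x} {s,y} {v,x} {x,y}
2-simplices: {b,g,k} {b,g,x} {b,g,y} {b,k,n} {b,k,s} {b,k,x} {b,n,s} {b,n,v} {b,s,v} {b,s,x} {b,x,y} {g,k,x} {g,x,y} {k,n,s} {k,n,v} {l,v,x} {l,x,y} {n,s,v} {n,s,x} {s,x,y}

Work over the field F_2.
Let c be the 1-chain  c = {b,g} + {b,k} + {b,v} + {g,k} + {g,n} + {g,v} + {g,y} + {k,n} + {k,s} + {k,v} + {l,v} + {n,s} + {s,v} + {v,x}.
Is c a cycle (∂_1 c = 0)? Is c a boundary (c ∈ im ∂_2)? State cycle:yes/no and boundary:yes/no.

n_0=10 n_1=29 n_2=20  [Z2]
∂1: piv[bg,bk,bl,bn,bs,bv,bx,by,fs] rk=9  ker:gk,gn,gv,gx,gy,kn,ks,kv,kx,lv,lx,ly,ns,nv,nx,sv,sx,sy,vx,xy
∂2: piv[bgk,bgx,bgy,bkn,bks,bkx,bns,bnv,bsv,bsx,bxy,knv,lvx,lxy,nsx,sxy] rk=16  ker:gkx,gxy,kns,nsv
∂1c = {b} + {g} + {k} + {l} + {n} + {s} + {x} + {y}

cycle:no boundary:no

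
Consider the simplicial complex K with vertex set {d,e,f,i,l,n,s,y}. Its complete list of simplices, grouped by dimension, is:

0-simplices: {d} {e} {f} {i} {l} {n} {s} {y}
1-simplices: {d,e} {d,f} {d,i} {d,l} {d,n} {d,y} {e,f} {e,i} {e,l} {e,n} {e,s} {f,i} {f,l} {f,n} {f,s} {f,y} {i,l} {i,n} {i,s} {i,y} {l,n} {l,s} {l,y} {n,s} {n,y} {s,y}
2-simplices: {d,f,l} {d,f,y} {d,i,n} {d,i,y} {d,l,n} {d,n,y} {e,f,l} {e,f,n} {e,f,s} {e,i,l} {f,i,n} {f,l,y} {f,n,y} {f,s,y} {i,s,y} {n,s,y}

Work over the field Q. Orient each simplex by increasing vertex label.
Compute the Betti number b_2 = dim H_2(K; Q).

b_2=0

n_0=8 n_1=26 n_2=16  [Q]
∂1: piv[de,df,di,dl,dn,dy,es] rk=7  ker:ef,ei,el,en,fi,fl,fn,fs,fy,il,in,is,iy,ln,ls,ly,ns,ny,sy
∂2: piv[dfl,dfy,din,diy,dln,dny,efl,efn,efs,eil,fin,fly,fny,fsy,isy,nsy] rk=16
b_2=(16−16)−0=0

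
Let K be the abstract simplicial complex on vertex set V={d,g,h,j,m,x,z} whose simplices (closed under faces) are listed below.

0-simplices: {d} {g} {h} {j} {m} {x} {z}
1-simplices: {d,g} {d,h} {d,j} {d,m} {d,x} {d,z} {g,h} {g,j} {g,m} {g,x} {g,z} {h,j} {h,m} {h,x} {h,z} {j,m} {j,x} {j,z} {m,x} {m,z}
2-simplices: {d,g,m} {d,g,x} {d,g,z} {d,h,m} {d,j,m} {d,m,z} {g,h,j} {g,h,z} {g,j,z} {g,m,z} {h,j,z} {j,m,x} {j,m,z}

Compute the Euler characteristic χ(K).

n_0=7 n_1=20 n_2=13
χ=+7−20+13=0

χ(K)=0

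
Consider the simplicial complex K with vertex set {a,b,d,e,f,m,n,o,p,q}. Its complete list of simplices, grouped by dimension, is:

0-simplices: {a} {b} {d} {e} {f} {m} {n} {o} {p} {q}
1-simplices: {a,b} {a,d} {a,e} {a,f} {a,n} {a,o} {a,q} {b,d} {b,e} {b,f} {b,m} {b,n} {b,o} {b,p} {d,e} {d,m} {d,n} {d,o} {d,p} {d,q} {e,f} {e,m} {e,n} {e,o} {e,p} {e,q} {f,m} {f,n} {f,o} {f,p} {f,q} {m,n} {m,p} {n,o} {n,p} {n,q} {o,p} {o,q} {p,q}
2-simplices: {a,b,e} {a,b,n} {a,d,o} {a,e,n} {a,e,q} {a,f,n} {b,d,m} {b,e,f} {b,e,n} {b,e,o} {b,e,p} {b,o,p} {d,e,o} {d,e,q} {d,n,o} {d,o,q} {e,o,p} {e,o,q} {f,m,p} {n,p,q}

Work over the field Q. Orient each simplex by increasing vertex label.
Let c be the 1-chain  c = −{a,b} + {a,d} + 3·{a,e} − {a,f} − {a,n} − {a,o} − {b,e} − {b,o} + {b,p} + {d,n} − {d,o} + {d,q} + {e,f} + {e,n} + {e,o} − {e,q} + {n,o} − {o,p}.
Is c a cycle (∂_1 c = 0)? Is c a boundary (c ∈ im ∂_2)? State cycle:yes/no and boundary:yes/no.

cycle:yes boundary:no

n_0=10 n_1=39 n_2=20  [Q]
∂1: piv[ab,ad,ae,af,an,ao,aq,bm,bp] rk=9  ker:bd,be,bf,bn,bo,de,dm,dn,do,dp,dq,ef,em,en,eo,ep,eq,fm,fn,fo,fp,fq,mn,mp,no,np,nq,op,oq,pq
∂2: piv[abe,abn,ado,aen,aeq,afn,bdm,bef,beo,bep,bop,deo,deq,dno,doq,fmp,npq] rk=17  ker:ben,eop,eoq
∂1c = 0
c vs im∂2: residual ≠ 0 ⇒ not boundary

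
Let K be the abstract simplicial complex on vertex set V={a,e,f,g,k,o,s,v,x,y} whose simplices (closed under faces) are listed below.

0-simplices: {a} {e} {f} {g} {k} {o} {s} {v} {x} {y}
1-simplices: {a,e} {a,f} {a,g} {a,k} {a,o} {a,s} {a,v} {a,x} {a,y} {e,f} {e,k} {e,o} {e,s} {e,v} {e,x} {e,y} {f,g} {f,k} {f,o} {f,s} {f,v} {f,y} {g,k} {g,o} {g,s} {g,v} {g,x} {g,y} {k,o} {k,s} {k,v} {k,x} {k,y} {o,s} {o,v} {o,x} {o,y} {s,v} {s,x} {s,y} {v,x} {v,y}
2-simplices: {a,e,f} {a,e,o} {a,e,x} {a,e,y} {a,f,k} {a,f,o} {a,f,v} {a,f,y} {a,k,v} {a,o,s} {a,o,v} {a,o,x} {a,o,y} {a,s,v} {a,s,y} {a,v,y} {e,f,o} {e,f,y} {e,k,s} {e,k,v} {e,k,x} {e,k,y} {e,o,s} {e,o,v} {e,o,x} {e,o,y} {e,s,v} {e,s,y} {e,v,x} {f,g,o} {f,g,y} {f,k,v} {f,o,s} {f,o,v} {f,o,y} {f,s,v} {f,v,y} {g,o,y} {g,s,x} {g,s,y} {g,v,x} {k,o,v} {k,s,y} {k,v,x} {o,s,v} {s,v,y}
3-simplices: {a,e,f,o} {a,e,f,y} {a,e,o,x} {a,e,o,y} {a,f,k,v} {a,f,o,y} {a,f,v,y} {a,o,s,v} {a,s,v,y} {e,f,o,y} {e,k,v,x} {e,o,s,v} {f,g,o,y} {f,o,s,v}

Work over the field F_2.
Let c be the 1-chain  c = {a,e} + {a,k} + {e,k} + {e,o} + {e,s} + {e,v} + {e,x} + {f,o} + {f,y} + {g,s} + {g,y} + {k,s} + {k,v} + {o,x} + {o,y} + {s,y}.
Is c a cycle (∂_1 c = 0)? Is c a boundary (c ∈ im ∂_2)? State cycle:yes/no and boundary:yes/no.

n_0=10 n_1=42 n_2=46 n_3=14  [Z2]
∂1: piv[ae,af,ag,ak,ao,as,av,ax,ay] rk=9  ker:ef,ek,eo,es,ev,ex,ey,fg,fk,fo,fs,fv,fy,gk,go,gs,gv,gx,gy,ko,ks,kv,kx,ky,os,ov,ox,oy,sv,sx,sy,vx,vy
∂2: piv[aef,aeo,aex,aey,afk,afo,afv,afy,akv,aos,aov,aox,aoy,asv,asy,avy,eks,ekv,ekx,eky,eos,eov,evx,fgo,fgy,fos,gsx,gsy,gvx,kov] rk=30  ker:efo,efy,eox,eoy,esv,esy,fkv,fov,foy,fsv,fvy,goy,ksy,kvx,osv,svy
∂3: piv[aefo,aefy,aeox,aeoy,afkv,afoy,afvy,aosv,asvy,ekvx,eosv,fgoy,fosv] rk=13  ker:efoy
∂1c = 0
c vs im∂2: reduces to 0 ⇒ boundary

cycle:yes boundary:yes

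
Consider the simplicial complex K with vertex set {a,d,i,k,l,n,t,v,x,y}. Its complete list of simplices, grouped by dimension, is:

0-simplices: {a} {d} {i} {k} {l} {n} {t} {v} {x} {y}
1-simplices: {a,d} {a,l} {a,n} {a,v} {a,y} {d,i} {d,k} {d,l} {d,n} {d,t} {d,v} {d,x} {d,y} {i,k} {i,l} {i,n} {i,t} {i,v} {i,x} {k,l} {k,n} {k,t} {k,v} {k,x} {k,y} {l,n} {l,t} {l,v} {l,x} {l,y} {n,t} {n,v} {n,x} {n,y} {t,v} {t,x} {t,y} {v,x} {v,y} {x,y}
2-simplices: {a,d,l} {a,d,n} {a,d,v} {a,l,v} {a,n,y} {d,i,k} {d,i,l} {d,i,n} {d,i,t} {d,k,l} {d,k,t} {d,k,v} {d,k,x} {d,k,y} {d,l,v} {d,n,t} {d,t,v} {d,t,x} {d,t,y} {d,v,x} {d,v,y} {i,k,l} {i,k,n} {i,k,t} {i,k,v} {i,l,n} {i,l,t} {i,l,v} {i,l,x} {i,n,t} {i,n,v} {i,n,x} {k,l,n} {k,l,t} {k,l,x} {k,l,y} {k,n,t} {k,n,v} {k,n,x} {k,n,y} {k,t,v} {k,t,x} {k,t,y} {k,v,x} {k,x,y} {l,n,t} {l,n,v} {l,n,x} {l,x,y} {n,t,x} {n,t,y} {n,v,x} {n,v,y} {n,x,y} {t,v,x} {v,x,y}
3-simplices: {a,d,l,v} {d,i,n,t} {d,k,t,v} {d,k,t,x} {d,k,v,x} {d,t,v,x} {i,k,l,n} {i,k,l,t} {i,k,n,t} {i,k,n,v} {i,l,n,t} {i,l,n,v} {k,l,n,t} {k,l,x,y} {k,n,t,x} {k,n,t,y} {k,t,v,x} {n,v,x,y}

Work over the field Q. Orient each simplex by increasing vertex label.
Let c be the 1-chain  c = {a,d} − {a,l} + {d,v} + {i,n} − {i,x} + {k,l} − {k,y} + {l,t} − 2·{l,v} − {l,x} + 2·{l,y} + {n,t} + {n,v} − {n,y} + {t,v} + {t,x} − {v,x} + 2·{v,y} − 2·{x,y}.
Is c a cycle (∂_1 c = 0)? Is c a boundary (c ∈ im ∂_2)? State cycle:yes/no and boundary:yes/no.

n_0=10 n_1=40 n_2=56 n_3=18  [Q]
∂1: piv[ad,al,an,av,ay,di,dk,dt,dx] rk=9  ker:dl,dn,dv,dy,ik,il,in,it,iv,ix,kl,kn,kt,kv,kx,ky,ln,lt,lv,lx,ly,nt,nv,nx,ny,tv,tx,ty,vx,vy,xy
∂2: piv[adl,adn,adv,alv,any,dik,dil,din,dit,dkl,dkt,dkv,dkx,dky,dnt,dtv,dtx,dty,dvx,dvy,ikn,ikv,iln,ilt,ilx,inv,inx,klx,kly,kny,kxy] rk=31  ker:dlv,ikl,ikt,ilv,int,kln,klt,knt,knv,knx,ktv,ktx,kty,kvx,lnt,lnv,lnx,lxy,ntx,nty,nvx,nvy,nxy,tvx,vxy
∂3: piv[adlv,dint,dktv,dktx,dkvx,dtvx,ikln,iklt,iknt,iknv,ilnt,ilnv,klxy,kntx,knty,nvxy] rk=16  ker:klnt,ktvx
∂1c = 0
c vs im∂2: reduces to 0 ⇒ boundary

cycle:yes boundary:yes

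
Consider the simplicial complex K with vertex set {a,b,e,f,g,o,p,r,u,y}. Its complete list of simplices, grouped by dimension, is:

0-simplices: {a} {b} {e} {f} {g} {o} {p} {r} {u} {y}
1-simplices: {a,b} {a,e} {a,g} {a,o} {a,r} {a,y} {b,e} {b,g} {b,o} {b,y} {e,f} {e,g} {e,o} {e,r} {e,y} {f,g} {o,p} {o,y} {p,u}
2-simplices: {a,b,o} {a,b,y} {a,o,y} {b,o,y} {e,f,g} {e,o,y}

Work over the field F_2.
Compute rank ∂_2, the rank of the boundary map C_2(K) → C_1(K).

n_0=10 n_1=19 n_2=6  [Z2]
∂1: piv[ab,ae,ag,ao,ar,ay,ef,op,pu] rk=9  ker:be,bg,bo,by,eg,eo,er,ey,fg,oy
∂2: piv[abo,aby,aoy,efg,eoy] rk=5  ker:boy
rk∂_2=5

rank∂_2=5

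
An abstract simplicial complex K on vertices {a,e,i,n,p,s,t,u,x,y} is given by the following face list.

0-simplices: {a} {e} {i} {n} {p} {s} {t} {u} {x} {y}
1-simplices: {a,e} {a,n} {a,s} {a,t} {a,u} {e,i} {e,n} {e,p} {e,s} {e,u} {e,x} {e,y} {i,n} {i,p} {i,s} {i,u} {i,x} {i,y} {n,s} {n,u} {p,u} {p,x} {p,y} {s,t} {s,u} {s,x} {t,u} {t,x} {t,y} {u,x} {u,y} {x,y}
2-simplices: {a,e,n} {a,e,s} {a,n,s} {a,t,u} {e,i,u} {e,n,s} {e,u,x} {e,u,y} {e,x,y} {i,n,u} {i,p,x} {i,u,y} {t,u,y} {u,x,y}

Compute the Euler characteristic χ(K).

n_0=10 n_1=32 n_2=14
χ=+10−32+14=-8

χ(K)=-8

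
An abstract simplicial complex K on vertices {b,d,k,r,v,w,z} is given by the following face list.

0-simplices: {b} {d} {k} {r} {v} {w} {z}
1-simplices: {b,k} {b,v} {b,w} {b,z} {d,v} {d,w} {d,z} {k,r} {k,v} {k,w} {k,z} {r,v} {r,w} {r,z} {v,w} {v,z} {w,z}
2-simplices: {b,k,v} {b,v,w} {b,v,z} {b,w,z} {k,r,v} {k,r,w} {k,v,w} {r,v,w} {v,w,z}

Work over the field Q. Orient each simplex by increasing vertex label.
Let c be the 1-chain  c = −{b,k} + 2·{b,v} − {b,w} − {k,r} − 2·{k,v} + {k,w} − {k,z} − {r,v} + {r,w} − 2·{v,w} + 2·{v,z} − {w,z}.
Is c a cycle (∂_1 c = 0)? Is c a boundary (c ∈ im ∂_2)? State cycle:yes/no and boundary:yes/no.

cycle:no boundary:no

n_0=7 n_1=17 n_2=9  [Q]
∂1: piv[bk,bv,bw,bz,dv,kr] rk=6  ker:dw,dz,kv,kw,kz,rv,rw,rz,vw,vz,wz
∂2: piv[bkv,bvw,bvz,bwz,krv,krw,kvw] rk=7  ker:rvw,vwz
∂1c = 2·{k} − {r} − {v}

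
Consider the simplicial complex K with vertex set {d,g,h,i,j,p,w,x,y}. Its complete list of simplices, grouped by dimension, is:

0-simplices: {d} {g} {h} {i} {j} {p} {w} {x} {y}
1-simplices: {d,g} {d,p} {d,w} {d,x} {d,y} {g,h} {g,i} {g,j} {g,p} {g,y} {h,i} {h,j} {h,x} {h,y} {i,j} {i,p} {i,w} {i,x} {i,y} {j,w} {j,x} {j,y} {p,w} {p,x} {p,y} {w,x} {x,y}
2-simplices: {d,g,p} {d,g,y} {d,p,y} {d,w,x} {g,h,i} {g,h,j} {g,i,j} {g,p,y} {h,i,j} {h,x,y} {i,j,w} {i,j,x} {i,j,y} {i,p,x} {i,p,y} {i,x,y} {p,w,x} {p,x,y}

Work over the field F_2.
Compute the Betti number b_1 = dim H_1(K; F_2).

n_0=9 n_1=27 n_2=18  [Z2]
∂1: piv[dg,dp,dw,dx,dy,gh,gi,gj] rk=8  ker:gp,gy,hi,hj,hx,hy,ij,ip,iw,ix,iy,jw,jx,jy,pw,px,py,wx,xy
∂2: piv[dgp,dgy,dpy,dwx,ghi,ghj,gij,hxy,ijw,ijx,ijy,ipx,ipy,ixy,pwx] rk=15  ker:gpy,hij,pxy
b_1=(27−8)−15=4

b_1=4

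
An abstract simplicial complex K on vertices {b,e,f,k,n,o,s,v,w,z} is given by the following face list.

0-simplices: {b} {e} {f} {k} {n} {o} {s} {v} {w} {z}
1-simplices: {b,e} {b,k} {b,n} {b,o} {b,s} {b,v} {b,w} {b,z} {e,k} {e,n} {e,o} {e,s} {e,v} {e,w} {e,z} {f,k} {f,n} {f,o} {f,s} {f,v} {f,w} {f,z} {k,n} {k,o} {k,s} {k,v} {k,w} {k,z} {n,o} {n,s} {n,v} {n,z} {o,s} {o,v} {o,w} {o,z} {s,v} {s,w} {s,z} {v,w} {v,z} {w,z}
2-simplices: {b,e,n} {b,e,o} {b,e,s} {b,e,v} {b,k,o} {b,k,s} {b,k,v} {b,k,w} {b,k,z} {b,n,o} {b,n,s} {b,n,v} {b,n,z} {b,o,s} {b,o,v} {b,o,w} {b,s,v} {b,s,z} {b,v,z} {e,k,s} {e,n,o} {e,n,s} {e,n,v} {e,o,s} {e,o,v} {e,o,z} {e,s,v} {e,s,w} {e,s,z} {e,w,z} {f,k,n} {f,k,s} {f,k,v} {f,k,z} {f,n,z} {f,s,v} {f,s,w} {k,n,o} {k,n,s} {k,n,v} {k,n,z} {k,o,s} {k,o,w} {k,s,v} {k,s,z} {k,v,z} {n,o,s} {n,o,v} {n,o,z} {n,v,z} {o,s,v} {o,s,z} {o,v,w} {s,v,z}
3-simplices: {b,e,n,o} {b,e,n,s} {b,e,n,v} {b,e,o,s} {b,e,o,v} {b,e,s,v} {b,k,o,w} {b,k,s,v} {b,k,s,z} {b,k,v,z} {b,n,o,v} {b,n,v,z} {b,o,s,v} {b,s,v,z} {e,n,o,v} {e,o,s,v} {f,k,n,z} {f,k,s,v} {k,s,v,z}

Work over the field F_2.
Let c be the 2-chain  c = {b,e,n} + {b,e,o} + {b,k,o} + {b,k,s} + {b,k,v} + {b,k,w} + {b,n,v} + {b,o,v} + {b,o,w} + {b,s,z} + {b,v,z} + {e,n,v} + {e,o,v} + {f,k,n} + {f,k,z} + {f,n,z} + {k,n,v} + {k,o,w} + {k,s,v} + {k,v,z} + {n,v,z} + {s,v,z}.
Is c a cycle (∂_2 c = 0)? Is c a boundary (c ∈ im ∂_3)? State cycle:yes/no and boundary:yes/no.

cycle:yes boundary:no

n_0=10 n_1=42 n_2=54 n_3=19  [Z2]
∂1: piv[be,bk,bn,bo,bs,bv,bw,bz,fk] rk=9  ker:ek,en,eo,es,ev,ew,ez,fn,fo,fs,fv,fw,fz,kn,ko,ks,kv,kw,kz,no,ns,nv,nz,os,ov,ow,oz,sv,sw,sz,vw,vz,wz
∂2: piv[ben,beo,bes,bev,bko,bks,bkv,bkw,bkz,bno,bns,bnv,bnz,bos,bov,bow,bsv,bsz,bvz,eks,eoz,esw,esz,ewz,fkn,fks,fkv,fkz,fnz,fsw,ovw] rk=31  ker:eno,ens,env,eos,eov,esv,fsv,kno,kns,knv,knz,kos,kow,ksv,ksz,kvz,nos,nov,noz,nvz,osv,osz,svz
∂3: piv[beno,bens,benv,beos,beov,besv,bkow,bksv,bksz,bkvz,bnov,bnvz,bosv,bsvz,fknz,fksv] rk=16  ker:enov,eosv,ksvz
∂2c = 0
c vs im∂3: residual ≠ 0 ⇒ not boundary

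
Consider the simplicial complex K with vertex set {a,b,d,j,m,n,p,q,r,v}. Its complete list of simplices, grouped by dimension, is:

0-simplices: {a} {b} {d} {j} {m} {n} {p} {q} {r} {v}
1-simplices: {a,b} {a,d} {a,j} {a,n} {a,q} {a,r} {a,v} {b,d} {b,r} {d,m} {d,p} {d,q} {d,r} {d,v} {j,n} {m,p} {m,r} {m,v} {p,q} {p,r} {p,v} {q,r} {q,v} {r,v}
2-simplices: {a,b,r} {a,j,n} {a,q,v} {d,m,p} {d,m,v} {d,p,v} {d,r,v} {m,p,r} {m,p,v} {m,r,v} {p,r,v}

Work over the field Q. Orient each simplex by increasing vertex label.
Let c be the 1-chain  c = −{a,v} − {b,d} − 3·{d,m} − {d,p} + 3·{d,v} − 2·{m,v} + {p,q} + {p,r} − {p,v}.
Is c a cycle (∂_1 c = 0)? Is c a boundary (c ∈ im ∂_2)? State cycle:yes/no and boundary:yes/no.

cycle:no boundary:no

n_0=10 n_1=24 n_2=11  [Q]
∂1: piv[ab,ad,aj,an,aq,ar,av,dm,dp] rk=9  ker:bd,br,dq,dr,dv,jn,mp,mr,mv,pq,pr,pv,qr,qv,rv
∂2: piv[abr,ajn,aqv,dmp,dmv,dpv,drv,mpr,mrv] rk=9  ker:mpv,prv
∂1c = {a} + {b} − {m} − 2·{p} + {q} + {r} − {v}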